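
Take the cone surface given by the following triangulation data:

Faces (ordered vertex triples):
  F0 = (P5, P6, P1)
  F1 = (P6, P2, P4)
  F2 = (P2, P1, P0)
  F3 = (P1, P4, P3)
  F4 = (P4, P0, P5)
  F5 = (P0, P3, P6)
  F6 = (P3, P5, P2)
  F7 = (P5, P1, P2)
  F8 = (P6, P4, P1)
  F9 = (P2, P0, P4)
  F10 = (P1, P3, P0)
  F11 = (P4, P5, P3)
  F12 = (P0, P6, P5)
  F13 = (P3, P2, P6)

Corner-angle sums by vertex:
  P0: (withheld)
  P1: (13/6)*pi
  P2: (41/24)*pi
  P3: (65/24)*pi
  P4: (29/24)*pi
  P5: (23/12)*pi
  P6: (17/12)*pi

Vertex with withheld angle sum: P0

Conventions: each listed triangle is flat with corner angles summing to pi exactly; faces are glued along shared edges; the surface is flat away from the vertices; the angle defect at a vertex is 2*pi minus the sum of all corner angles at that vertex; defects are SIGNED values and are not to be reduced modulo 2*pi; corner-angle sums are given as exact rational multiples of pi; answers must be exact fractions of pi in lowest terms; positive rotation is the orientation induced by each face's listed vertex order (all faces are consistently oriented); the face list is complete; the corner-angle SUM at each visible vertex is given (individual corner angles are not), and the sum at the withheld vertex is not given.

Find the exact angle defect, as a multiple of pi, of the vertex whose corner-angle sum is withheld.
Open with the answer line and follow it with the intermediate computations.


Answer: defect(P0) = (-7/8)*pi

V = 7, E = 21, F = 14; chi = V - E + F = 0
Gauss-Bonnet: total defect = 2*pi*chi = 0; visible defects sum to (7/8)*pi


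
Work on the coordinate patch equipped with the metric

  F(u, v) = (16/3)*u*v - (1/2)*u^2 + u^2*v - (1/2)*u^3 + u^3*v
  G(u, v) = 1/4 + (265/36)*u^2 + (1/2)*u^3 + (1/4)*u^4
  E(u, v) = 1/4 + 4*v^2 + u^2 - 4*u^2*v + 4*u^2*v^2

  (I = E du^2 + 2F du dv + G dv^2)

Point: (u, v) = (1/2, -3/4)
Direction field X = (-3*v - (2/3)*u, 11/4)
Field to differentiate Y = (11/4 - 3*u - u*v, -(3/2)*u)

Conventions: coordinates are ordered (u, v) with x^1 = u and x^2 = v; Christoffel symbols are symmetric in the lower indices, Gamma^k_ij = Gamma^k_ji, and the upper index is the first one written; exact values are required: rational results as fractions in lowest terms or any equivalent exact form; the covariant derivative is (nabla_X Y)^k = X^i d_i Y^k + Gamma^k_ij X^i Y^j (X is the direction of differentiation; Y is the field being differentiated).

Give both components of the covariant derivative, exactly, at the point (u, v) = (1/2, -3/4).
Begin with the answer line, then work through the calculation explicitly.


Answer: (nabla_X Y)^u = -8701/6254, (nabla_X Y)^v = 118275/25016

E = 65/16, F = -79/32, G = 1249/576 at the point
E_u = 25/4, E_v = -17/2, F_u = -99/16, F_v = 73/24, G_u = 283/36, G_v = 0
EG - F^2 = 3127/1152;  g^inv = (1152/3127) * [[1249/576, 79/32], [79/32, 65/16]]
first-kind symbols [ij,l] = (1/2)(d_i g_jl + d_j g_il - d_l g_ij): [uu,u] = E_u/2 = 25/8, [uu,v] = F_u - E_v/2 = -31/16, [uv,u] = E_v/2 = -17/4, [uv,v] = G_u/2 = 283/72, [vv,u] = F_v - G_u/2 = -8/9, [vv,v] = G_v/2 = 0
Gamma^u_ij = (G*[ij,u] - F*[ij,v])/(EG - F^2), Gamma^v_ij = (E*[ij,v] - F*[ij,u])/(EG - F^2)
Gamma_uuu = 2296/3127, Gamma_uuv = 562/3127, Gamma_uvv = -19984/28143, Gamma_vuu = -180/3127, Gamma_vuv = 6308/3127, Gamma_vvv = -2528/3127
X = (23/12, 11/4), Y = (13/8, -3/4) at the point


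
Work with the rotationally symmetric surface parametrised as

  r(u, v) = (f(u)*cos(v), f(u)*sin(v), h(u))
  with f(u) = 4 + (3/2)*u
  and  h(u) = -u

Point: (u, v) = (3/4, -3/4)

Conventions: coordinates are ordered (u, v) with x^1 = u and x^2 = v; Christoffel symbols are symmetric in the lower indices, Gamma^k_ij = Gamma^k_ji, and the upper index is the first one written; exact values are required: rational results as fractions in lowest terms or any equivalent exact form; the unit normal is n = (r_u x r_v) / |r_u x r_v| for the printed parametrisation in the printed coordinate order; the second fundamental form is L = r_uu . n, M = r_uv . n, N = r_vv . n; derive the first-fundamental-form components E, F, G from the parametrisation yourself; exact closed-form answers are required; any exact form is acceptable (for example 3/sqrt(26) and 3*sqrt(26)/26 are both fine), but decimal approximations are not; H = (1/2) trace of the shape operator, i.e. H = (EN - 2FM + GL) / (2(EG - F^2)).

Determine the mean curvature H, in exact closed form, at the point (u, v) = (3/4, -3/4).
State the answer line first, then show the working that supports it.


Answer: H = -8*sqrt(13)/533

f = 41/8, f' = 3/2, f'' = 0, h' = -1, h'' = 0
E = 13/4, F = 0, G = 1681/64; answer radicand W^2 = 13/4
unnormalised second-form numerators: l = 0, m = 0, n = -41/8; L = l/sqrt(13/4), and similarly M = m/sqrt(W^2), N = n/sqrt(W^2)
H = (E*n - 2*F*m + G*l) / (2*(EG - F^2)*sqrt(W^2)); E*n - 2*F*m + G*l = -533/32, EG - F^2 = 21853/256, so H = (-4/41)/sqrt(13/4)


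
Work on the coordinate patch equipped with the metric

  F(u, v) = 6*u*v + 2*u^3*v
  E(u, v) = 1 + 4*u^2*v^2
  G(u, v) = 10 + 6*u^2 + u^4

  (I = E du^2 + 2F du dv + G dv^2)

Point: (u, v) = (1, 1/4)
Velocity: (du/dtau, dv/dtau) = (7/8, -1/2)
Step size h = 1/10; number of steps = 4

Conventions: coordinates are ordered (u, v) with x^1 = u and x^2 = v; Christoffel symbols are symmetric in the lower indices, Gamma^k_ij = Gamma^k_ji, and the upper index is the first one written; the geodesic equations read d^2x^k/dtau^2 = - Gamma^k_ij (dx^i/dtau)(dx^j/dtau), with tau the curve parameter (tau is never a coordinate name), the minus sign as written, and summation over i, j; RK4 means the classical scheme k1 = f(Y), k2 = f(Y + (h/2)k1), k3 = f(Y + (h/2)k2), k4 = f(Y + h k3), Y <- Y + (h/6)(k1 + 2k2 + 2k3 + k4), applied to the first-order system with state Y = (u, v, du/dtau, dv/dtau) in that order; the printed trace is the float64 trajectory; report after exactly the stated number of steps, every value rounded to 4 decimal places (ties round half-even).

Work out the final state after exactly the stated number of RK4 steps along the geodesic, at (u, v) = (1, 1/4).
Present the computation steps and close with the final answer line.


f(Y) = (du/dtau, dv/dtau, -Gamma^u_ij Y'^i Y'^j, -Gamma^v_ij Y'^i Y'^j) with the Gammas evaluated at the stage position; h = 0.100000; intermediate values shown to 6 dp
step 0: u = 1.0000, v = 0.2500, du/dtau = 0.8750, dv/dtau = -0.5000
step 1:
  k1: at (u, v) = (1.000000, 0.250000), (du/dtau, dv/dtau) = (0.875000, -0.500000); Gamma_uuu = 0.014493, Gamma_uuv = 0.057971, Gamma_uvv = 0.000000, Gamma_vuu = 0.115942, Gamma_vuv = 0.463768, Gamma_vvv = 0.000000; k1 = (0.875000, -0.500000, 0.039629, 0.317029)
  k2: at (u, v) = (1.043750, 0.225000), (du/dtau, dv/dtau) = (0.876981, -0.484149); Gamma_uuu = 0.011779, Gamma_uuv = 0.054641, Gamma_uvv = 0.000000, Gamma_vuu = 0.102555, Gamma_vuv = 0.475741, Gamma_vvv = 0.000000; k2 = (0.876981, -0.484149, 0.037341, 0.325114)
  k3: at (u, v) = (1.043849, 0.225793), (du/dtau, dv/dtau) = (0.876867, -0.483744); Gamma_uuu = 0.011861, Gamma_uuv = 0.054834, Gamma_uvv = 0.000000, Gamma_vuu = 0.102902, Gamma_vuv = 0.475723, Gamma_vvv = 0.000000; k3 = (0.876867, -0.483744, 0.037399, 0.324462)
  k4: at (u, v) = (1.087687, 0.201626), (du/dtau, dv/dtau) = (0.878740, -0.467554); Gamma_uuu = 0.009463, Gamma_uuv = 0.051050, Gamma_uvv = 0.000000, Gamma_vuu = 0.090251, Gamma_vuv = 0.486866, Gamma_vvv = 0.000000; k4 = (0.878740, -0.467554, 0.034641, 0.330376)
  Y <- Y + (h/6)(k1 + 2k2 + 2k3 + k4): u = 1.0877, v = 0.2016, du/dtau = 0.8787, dv/dtau = -0.4676
step 2:
  k1: at (u, v) = (1.087691, 0.201611), (du/dtau, dv/dtau) = (0.878729, -0.467557); Gamma_uuu = 0.009462, Gamma_uuv = 0.051046, Gamma_uvv = 0.000000, Gamma_vuu = 0.090244, Gamma_vuv = 0.486868, Gamma_vvv = 0.000000; k1 = (0.878729, -0.467557, 0.034639, 0.330382)
  k2: at (u, v) = (1.131627, 0.178233), (du/dtau, dv/dtau) = (0.880461, -0.451038); Gamma_uuu = 0.007379, Gamma_uuv = 0.046852, Gamma_uvv = 0.000000, Gamma_vuu = 0.078306, Gamma_vuv = 0.497177, Gamma_vvv = 0.000000; k2 = (0.880461, -0.451038, 0.031492, 0.334176)
  k3: at (u, v) = (1.131714, 0.179059), (du/dtau, dv/dtau) = (0.880304, -0.450849); Gamma_uuu = 0.007447, Gamma_uuv = 0.047069, Gamma_uvv = 0.000000, Gamma_vuu = 0.078660, Gamma_vuv = 0.497156, Gamma_vvv = 0.000000; k3 = (0.880304, -0.450849, 0.031591, 0.333670)
  k4: at (u, v) = (1.175721, 0.156526), (du/dtau, dv/dtau) = (0.881888, -0.434190); Gamma_uuu = 0.005665, Gamma_uuv = 0.042550, Gamma_uvv = 0.000000, Gamma_vuu = 0.067447, Gamma_vuv = 0.506621, Gamma_vvv = 0.000000; k4 = (0.881888, -0.434190, 0.028180, 0.335522)
  Y <- Y + (h/6)(k1 + 2k2 + 2k3 + k4): u = 1.1757, v = 0.1565, du/dtau = 0.8819, dv/dtau = -0.4342
step 3:
  k1: at (u, v) = (1.175726, 0.156519), (du/dtau, dv/dtau) = (0.881879, -0.434197); Gamma_uuu = 0.005664, Gamma_uuv = 0.042548, Gamma_uvv = 0.000000, Gamma_vuu = 0.067444, Gamma_vuv = 0.506622, Gamma_vvv = 0.000000; k1 = (0.881879, -0.434197, 0.028179, 0.335529)
  k2: at (u, v) = (1.219820, 0.134809), (du/dtau, dv/dtau) = (0.883288, -0.417421); Gamma_uuu = 0.004173, Gamma_uuv = 0.037758, Gamma_uvv = 0.000000, Gamma_vuu = 0.056943, Gamma_vuv = 0.515249, Gamma_vvv = 0.000000; k2 = (0.883288, -0.417421, 0.024588, 0.335520)
  k3: at (u, v) = (1.219891, 0.135648), (du/dtau, dv/dtau) = (0.883108, -0.417421); Gamma_uuu = 0.004225, Gamma_uuv = 0.037992, Gamma_uvv = 0.000000, Gamma_vuu = 0.057292, Gamma_vuv = 0.515228, Gamma_vvv = 0.000000; k3 = (0.883108, -0.417421, 0.024715, 0.335174)
  k4: at (u, v) = (1.264037, 0.114777), (du/dtau, dv/dtau) = (0.884350, -0.400680); Gamma_uuu = 0.002997, Gamma_uuv = 0.033008, Gamma_uvv = 0.000000, Gamma_vuu = 0.047491, Gamma_vuv = 0.523021, Gamma_vvv = 0.000000; k4 = (0.884350, -0.400680, 0.021048, 0.333515)
  Y <- Y + (h/6)(k1 + 2k2 + 2k3 + k4): u = 1.2640, v = 0.1148, du/dtau = 0.8843, dv/dtau = -0.4007
step 4:
  k1: at (u, v) = (1.264043, 0.114776), (du/dtau, dv/dtau) = (0.884343, -0.400690); Gamma_uuu = 0.002997, Gamma_uuv = 0.033008, Gamma_uvv = 0.000000, Gamma_vuu = 0.047491, Gamma_vuv = 0.523022, Gamma_vvv = 0.000000; k1 = (0.884343, -0.400690, 0.021048, 0.333522)
  k2: at (u, v) = (1.308261, 0.094742), (du/dtau, dv/dtau) = (0.885395, -0.384014); Gamma_uuu = 0.002019, Gamma_uuv = 0.027885, Gamma_uvv = 0.000000, Gamma_vuu = 0.038382, Gamma_vuv = 0.530000, Gamma_vvv = 0.000000; k2 = (0.885395, -0.384014, 0.017379, 0.330316)
  k3: at (u, v) = (1.308313, 0.095576), (du/dtau, dv/dtau) = (0.885212, -0.384174); Gamma_uuu = 0.002055, Gamma_uuv = 0.028130, Gamma_uvv = 0.000000, Gamma_vuu = 0.038717, Gamma_vuv = 0.529982, Gamma_vvv = 0.000000; k3 = (0.885212, -0.384174, 0.017523, 0.330130)
  k4: at (u, v) = (1.352565, 0.076359), (du/dtau, dv/dtau) = (0.886095, -0.367677); Gamma_uuu = 0.001295, Gamma_uuv = 0.022932, Gamma_uvv = 0.000000, Gamma_vuu = 0.030269, Gamma_vuv = 0.536165, Gamma_vvv = 0.000000; k4 = (0.886095, -0.367677, 0.013926, 0.325596)
  Y <- Y + (h/6)(k1 + 2k2 + 2k3 + k4): u = 1.3526, v = 0.0764, du/dtau = 0.8861, dv/dtau = -0.3677

Answer: u = 1.3526, v = 0.0764, du/dtau = 0.8861, dv/dtau = -0.3677


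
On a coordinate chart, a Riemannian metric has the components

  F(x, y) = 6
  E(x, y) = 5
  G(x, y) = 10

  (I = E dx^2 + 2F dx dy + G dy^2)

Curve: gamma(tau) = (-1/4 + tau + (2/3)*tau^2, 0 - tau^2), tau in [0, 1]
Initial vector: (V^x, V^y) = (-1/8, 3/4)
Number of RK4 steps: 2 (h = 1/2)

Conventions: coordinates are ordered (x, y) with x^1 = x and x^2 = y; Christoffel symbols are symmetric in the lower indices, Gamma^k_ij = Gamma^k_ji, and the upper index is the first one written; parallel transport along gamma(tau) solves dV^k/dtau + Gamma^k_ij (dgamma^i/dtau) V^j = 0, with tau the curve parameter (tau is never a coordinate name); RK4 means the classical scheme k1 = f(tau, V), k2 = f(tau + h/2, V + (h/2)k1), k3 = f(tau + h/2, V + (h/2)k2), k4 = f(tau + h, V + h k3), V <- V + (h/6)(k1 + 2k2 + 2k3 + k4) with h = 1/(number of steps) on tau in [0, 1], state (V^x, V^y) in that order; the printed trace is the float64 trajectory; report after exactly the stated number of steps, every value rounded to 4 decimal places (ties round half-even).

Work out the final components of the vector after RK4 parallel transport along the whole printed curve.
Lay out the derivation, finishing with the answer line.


gamma'(tau) = (1 + (4/3)*tau, -2*tau); f(tau, V)^k = -Gamma^k_ij(gamma(tau)) gamma'^i(tau) V^j; h = 1/2; intermediate values shown to 6 dp
curve data and Christoffel symbols at the stage parameters:
  tau = 0.000000: gamma = (-0.250000, 0.000000), gamma' = (1.000000, 0.000000); Gamma_xxx = 0.000000, Gamma_xxy = 0.000000, Gamma_xyy = 0.000000, Gamma_yxx = 0.000000, Gamma_yxy = 0.000000, Gamma_yyy = 0.000000
  tau = 0.250000: gamma = (0.041667, -0.062500), gamma' = (1.333333, -0.500000); Gamma_xxx = 0.000000, Gamma_xxy = 0.000000, Gamma_xyy = 0.000000, Gamma_yxx = 0.000000, Gamma_yxy = 0.000000, Gamma_yyy = 0.000000
  tau = 0.500000: gamma = (0.416667, -0.250000), gamma' = (1.666667, -1.000000); Gamma_xxx = 0.000000, Gamma_xxy = 0.000000, Gamma_xyy = 0.000000, Gamma_yxx = 0.000000, Gamma_yxy = 0.000000, Gamma_yyy = 0.000000
  tau = 0.750000: gamma = (0.875000, -0.562500), gamma' = (2.000000, -1.500000); Gamma_xxx = 0.000000, Gamma_xxy = 0.000000, Gamma_xyy = 0.000000, Gamma_yxx = 0.000000, Gamma_yxy = 0.000000, Gamma_yyy = 0.000000
  tau = 1.000000: gamma = (1.416667, -1.000000), gamma' = (2.333333, -2.000000); Gamma_xxx = 0.000000, Gamma_xxy = 0.000000, Gamma_xyy = 0.000000, Gamma_yxx = 0.000000, Gamma_yxy = 0.000000, Gamma_yyy = 0.000000
step 0: V^x = -0.1250, V^y = 0.7500
step 1: k1 = (0.000000, 0.000000), k2 = (0.000000, 0.000000), k3 = (0.000000, 0.000000), k4 = (0.000000, 0.000000); V <- V + (h/6)(k1 + 2k2 + 2k3 + k4): V^x = -0.1250, V^y = 0.7500
step 2: k1 = (0.000000, 0.000000), k2 = (0.000000, 0.000000), k3 = (0.000000, 0.000000), k4 = (0.000000, 0.000000); V <- V + (h/6)(k1 + 2k2 + 2k3 + k4): V^x = -0.1250, V^y = 0.7500

Answer: V^x = -0.1250, V^y = 0.7500


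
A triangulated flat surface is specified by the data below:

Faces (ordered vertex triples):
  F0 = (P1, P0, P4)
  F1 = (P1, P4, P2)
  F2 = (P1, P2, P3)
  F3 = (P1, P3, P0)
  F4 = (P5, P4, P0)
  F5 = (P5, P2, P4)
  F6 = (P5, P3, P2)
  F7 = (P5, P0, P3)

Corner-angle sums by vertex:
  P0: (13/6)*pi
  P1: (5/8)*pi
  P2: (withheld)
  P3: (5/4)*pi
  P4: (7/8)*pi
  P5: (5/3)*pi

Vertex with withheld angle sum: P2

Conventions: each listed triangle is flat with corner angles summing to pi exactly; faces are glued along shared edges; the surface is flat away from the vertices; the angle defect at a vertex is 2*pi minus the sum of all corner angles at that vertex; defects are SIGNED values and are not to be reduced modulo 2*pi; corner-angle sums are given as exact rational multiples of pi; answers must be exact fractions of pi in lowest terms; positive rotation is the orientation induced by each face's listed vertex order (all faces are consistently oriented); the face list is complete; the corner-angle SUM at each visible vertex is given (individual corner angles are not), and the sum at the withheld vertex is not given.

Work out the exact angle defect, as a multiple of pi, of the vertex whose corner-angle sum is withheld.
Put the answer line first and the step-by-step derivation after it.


Answer: defect(P2) = (7/12)*pi

V = 6, E = 12, F = 8; chi = V - E + F = 2
Gauss-Bonnet: total defect = 2*pi*chi = 4*pi; visible defects sum to (41/12)*pi


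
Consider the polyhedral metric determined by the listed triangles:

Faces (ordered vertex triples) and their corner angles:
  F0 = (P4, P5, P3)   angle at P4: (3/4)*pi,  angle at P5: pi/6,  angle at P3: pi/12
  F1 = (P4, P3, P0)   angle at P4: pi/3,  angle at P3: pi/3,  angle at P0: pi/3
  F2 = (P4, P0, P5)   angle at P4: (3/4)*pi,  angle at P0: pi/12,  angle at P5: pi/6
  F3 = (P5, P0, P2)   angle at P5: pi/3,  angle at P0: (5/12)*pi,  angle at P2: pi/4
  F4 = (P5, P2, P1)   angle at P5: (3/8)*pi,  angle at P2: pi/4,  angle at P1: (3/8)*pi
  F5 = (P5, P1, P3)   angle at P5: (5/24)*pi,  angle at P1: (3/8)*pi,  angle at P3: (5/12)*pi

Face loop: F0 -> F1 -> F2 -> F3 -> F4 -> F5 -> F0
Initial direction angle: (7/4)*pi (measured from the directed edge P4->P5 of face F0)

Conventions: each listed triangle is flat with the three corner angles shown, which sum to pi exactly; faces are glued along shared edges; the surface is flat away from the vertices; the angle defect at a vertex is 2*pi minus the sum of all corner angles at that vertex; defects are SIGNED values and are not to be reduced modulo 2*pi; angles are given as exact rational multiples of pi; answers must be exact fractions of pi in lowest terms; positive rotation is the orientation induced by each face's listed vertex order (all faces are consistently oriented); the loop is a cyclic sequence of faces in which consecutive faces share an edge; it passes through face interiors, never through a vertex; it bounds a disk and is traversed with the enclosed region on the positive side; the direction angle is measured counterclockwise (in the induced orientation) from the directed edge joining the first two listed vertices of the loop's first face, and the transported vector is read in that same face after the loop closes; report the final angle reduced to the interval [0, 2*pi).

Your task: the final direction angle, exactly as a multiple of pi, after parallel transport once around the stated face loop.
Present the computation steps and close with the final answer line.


enclosed vertex P4: corner angles sum to (11/6)*pi, defect = 2*pi - (11/6)*pi = pi/6
enclosed vertex P5: corner angles sum to (5/4)*pi, defect = 2*pi - (5/4)*pi = (3/4)*pi
the rotation equals the total enclosed defect, so the final angle is initial + defects (mod 2*pi)
final angle = (7/4)*pi + (11/12)*pi = (2/3)*pi (mod 2*pi)

Answer: final direction angle = (2/3)*pi


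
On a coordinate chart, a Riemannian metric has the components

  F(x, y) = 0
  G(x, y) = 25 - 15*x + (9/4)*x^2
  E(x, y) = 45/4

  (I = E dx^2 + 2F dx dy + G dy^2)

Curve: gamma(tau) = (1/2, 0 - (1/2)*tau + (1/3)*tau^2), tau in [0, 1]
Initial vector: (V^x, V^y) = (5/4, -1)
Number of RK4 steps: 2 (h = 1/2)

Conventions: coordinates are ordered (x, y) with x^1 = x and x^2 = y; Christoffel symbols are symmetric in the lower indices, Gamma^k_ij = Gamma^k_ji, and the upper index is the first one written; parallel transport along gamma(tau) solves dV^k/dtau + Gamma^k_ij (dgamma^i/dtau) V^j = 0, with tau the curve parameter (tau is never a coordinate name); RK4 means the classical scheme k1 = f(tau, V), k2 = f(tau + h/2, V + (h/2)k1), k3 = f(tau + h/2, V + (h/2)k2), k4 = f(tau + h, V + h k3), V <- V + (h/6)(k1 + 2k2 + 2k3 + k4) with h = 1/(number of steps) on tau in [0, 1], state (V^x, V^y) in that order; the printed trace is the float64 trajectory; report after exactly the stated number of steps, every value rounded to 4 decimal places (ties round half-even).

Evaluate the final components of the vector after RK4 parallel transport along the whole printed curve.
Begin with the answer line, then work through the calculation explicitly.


Answer: V^x = 1.1522, V^y = -1.0707

gamma'(tau) = (0, -1/2 + (2/3)*tau); f(tau, V)^k = -Gamma^k_ij(gamma(tau)) gamma'^i(tau) V^j; h = 1/2; intermediate values shown to 6 dp
curve data and Christoffel symbols at the stage parameters:
  tau = 0.000000: gamma = (0.500000, 0.000000), gamma' = (0.000000, -0.500000); Gamma_xxx = 0.000000, Gamma_xxy = 0.000000, Gamma_xyy = 0.566667, Gamma_yxx = 0.000000, Gamma_yxy = -0.352941, Gamma_yyy = 0.000000
  tau = 0.250000: gamma = (0.500000, -0.104167), gamma' = (0.000000, -0.333333); Gamma_xxx = 0.000000, Gamma_xxy = 0.000000, Gamma_xyy = 0.566667, Gamma_yxx = 0.000000, Gamma_yxy = -0.352941, Gamma_yyy = 0.000000
  tau = 0.500000: gamma = (0.500000, -0.166667), gamma' = (0.000000, -0.166667); Gamma_xxx = 0.000000, Gamma_xxy = 0.000000, Gamma_xyy = 0.566667, Gamma_yxx = 0.000000, Gamma_yxy = -0.352941, Gamma_yyy = 0.000000
  tau = 0.750000: gamma = (0.500000, -0.187500), gamma' = (0.000000, 0.000000); Gamma_xxx = 0.000000, Gamma_xxy = 0.000000, Gamma_xyy = 0.566667, Gamma_yxx = 0.000000, Gamma_yxy = -0.352941, Gamma_yyy = 0.000000
  tau = 1.000000: gamma = (0.500000, -0.166667), gamma' = (0.000000, 0.166667); Gamma_xxx = 0.000000, Gamma_xxy = 0.000000, Gamma_xyy = 0.566667, Gamma_yxx = 0.000000, Gamma_yxy = -0.352941, Gamma_yyy = 0.000000
step 0: V^x = 1.2500, V^y = -1.0000
step 1: k1 = (-0.283333, -0.220588), k2 = (-0.199306, -0.138725), k3 = (-0.195440, -0.141197), k4 = (-0.101112, -0.067781); V <- V + (h/6)(k1 + 2k2 + 2k3 + k4): V^x = 1.1522, V^y = -1.0707
step 2: k1 = (-0.101120, -0.067775), k2 = (0.000000, 0.000000), k3 = (0.000000, 0.000000), k4 = (0.101120, 0.067775); V <- V + (h/6)(k1 + 2k2 + 2k3 + k4): V^x = 1.1522, V^y = -1.0707


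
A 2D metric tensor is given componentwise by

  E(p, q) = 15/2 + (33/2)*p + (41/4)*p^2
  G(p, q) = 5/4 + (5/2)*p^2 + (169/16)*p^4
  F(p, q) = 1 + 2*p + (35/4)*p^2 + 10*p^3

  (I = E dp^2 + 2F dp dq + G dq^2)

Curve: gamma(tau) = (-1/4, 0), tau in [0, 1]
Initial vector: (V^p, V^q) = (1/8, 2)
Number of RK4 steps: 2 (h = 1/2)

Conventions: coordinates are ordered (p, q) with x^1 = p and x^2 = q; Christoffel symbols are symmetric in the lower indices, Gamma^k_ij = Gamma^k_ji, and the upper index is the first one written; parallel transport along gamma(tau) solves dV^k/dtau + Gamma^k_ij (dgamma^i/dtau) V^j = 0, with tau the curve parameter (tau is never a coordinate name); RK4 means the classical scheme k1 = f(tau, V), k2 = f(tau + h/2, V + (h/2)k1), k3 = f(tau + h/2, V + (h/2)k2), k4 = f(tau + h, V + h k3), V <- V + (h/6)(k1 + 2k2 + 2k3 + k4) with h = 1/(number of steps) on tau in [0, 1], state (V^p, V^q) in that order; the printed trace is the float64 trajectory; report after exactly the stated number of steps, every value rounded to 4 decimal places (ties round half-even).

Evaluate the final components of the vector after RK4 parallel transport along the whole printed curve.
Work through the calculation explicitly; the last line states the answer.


gamma'(tau) = (0, 0); f(tau, V)^k = -Gamma^k_ij(gamma(tau)) gamma'^i(tau) V^j; h = 1/2; intermediate values shown to 6 dp
curve data and Christoffel symbols at the stage parameters:
  tau = 0.000000: gamma = (-0.250000, 0.000000), gamma' = (0.000000, 0.000000); Gamma_ppp = 1.728882, Gamma_ppq = 0.169464, Gamma_pqq = 0.275426, Gamma_qpp = -1.409169, Gamma_qpq = -0.764076, Gamma_qqq = -0.169464
  tau = 0.250000: gamma = (-0.250000, 0.000000), gamma' = (0.000000, 0.000000); Gamma_ppp = 1.728882, Gamma_ppq = 0.169464, Gamma_pqq = 0.275426, Gamma_qpp = -1.409169, Gamma_qpq = -0.764076, Gamma_qqq = -0.169464
  tau = 0.500000: gamma = (-0.250000, 0.000000), gamma' = (0.000000, 0.000000); Gamma_ppp = 1.728882, Gamma_ppq = 0.169464, Gamma_pqq = 0.275426, Gamma_qpp = -1.409169, Gamma_qpq = -0.764076, Gamma_qqq = -0.169464
  tau = 0.750000: gamma = (-0.250000, 0.000000), gamma' = (0.000000, 0.000000); Gamma_ppp = 1.728882, Gamma_ppq = 0.169464, Gamma_pqq = 0.275426, Gamma_qpp = -1.409169, Gamma_qpq = -0.764076, Gamma_qqq = -0.169464
  tau = 1.000000: gamma = (-0.250000, 0.000000), gamma' = (0.000000, 0.000000); Gamma_ppp = 1.728882, Gamma_ppq = 0.169464, Gamma_pqq = 0.275426, Gamma_qpp = -1.409169, Gamma_qpq = -0.764076, Gamma_qqq = -0.169464
step 0: V^p = 0.1250, V^q = 2.0000
step 1: k1 = (0.000000, 0.000000), k2 = (0.000000, 0.000000), k3 = (0.000000, 0.000000), k4 = (0.000000, 0.000000); V <- V + (h/6)(k1 + 2k2 + 2k3 + k4): V^p = 0.1250, V^q = 2.0000
step 2: k1 = (0.000000, 0.000000), k2 = (0.000000, 0.000000), k3 = (0.000000, 0.000000), k4 = (0.000000, 0.000000); V <- V + (h/6)(k1 + 2k2 + 2k3 + k4): V^p = 0.1250, V^q = 2.0000

Answer: V^p = 0.1250, V^q = 2.0000


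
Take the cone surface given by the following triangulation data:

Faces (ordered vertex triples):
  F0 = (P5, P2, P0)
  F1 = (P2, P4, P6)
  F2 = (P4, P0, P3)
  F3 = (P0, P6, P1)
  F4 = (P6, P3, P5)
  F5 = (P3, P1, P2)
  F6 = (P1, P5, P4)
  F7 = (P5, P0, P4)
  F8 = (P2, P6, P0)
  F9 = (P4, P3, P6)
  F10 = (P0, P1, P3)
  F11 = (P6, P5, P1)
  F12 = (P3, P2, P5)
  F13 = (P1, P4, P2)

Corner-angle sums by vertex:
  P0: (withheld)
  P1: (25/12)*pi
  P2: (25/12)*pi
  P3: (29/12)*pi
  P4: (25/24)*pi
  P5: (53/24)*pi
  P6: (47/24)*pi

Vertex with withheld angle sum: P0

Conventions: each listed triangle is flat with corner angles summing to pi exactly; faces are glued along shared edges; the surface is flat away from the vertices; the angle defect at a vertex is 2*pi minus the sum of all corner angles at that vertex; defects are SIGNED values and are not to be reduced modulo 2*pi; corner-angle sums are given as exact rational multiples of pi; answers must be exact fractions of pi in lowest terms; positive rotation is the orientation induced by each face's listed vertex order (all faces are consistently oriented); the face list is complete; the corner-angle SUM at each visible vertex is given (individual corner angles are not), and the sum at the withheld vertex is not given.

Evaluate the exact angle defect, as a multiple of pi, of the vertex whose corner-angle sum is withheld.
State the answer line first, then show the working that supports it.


Answer: defect(P0) = (-5/24)*pi

V = 7, E = 21, F = 14; chi = V - E + F = 0
Gauss-Bonnet: total defect = 2*pi*chi = 0; visible defects sum to (5/24)*pi


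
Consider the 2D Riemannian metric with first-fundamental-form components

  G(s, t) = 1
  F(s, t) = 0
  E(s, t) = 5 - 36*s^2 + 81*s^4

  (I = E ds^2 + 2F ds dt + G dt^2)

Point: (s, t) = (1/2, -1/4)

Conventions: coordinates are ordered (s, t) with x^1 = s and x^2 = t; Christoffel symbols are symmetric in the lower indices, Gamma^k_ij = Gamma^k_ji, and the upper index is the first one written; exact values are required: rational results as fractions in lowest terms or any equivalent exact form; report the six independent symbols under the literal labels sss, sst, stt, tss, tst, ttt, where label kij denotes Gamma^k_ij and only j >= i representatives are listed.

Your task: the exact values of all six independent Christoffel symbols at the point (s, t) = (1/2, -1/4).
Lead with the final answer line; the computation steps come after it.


Answer: Gamma_sss = 36/17, Gamma_sst = 0, Gamma_stt = 0, Gamma_tss = 0, Gamma_tst = 0, Gamma_ttt = 0

E = 17/16, F = 0, G = 1 at the point
E_s = 9/2, E_t = 0, F_s = 0, F_t = 0, G_s = 0, G_t = 0
EG - F^2 = 17/16;  g^inv = (16/17) * [[1, 0], [0, 17/16]]
first-kind symbols [ij,l] = (1/2)(d_i g_jl + d_j g_il - d_l g_ij): [ss,s] = E_s/2 = 9/4, [ss,t] = F_s - E_t/2 = 0, [st,s] = E_t/2 = 0, [st,t] = G_s/2 = 0, [tt,s] = F_t - G_s/2 = 0, [tt,t] = G_t/2 = 0
Gamma^s_ij = (G*[ij,s] - F*[ij,t])/(EG - F^2), Gamma^t_ij = (E*[ij,t] - F*[ij,s])/(EG - F^2)


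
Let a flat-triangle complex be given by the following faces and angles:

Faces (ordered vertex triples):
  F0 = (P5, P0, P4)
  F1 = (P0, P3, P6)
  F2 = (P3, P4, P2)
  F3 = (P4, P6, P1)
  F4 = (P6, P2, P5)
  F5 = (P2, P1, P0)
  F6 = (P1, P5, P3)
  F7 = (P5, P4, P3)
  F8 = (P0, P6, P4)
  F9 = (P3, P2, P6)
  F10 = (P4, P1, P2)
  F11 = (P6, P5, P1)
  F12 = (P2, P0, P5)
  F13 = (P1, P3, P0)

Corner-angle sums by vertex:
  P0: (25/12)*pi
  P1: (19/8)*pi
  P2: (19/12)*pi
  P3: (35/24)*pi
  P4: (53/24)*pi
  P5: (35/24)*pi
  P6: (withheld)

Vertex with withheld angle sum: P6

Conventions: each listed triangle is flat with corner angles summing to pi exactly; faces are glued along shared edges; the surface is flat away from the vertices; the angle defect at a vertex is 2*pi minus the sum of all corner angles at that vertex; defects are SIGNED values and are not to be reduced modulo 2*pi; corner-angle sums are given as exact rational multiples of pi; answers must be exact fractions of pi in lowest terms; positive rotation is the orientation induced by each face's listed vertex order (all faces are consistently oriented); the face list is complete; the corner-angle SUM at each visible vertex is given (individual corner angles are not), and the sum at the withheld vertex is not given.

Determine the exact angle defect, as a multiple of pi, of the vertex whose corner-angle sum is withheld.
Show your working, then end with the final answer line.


V = 7, E = 21, F = 14; chi = V - E + F = 0
Gauss-Bonnet: total defect = 2*pi*chi = 0; visible defects sum to (5/6)*pi

Answer: defect(P6) = (-5/6)*pi


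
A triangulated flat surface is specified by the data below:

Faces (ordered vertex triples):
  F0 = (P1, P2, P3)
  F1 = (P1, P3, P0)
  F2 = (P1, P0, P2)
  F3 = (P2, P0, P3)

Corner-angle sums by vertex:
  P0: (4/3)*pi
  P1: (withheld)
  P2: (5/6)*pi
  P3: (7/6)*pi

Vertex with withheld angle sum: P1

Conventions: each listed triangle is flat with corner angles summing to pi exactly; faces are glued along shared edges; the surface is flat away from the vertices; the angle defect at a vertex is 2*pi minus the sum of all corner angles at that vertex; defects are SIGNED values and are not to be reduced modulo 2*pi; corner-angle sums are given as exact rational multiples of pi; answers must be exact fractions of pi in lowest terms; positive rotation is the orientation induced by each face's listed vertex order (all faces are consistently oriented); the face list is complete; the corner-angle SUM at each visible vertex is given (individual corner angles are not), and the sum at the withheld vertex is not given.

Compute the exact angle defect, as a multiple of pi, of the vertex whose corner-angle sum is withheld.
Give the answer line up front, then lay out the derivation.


Answer: defect(P1) = (4/3)*pi

V = 4, E = 6, F = 4; chi = V - E + F = 2
Gauss-Bonnet: total defect = 2*pi*chi = 4*pi; visible defects sum to (8/3)*pi


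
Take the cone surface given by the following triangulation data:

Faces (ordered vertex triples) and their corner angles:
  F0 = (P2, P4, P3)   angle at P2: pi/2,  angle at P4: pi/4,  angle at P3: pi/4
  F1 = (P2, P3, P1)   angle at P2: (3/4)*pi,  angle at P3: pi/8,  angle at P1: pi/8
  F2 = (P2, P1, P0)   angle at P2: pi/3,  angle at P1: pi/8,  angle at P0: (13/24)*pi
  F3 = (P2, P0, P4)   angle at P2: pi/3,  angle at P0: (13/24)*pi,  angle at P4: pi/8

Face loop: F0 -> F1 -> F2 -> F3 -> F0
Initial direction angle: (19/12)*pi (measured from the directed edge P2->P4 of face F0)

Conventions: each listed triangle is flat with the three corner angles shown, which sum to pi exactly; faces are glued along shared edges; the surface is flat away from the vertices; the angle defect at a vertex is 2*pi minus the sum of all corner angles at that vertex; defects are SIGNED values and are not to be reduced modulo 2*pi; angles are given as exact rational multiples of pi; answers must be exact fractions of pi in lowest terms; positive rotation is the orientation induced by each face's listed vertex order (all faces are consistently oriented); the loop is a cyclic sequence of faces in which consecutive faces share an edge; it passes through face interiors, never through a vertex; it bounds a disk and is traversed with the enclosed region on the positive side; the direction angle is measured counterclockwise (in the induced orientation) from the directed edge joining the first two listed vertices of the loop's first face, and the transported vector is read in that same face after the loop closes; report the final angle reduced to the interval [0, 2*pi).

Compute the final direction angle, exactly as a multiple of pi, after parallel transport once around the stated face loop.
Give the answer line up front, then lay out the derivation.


Answer: final direction angle = (5/3)*pi

enclosed vertex P2: corner angles sum to (23/12)*pi, defect = 2*pi - (23/12)*pi = pi/12
the rotation equals the total enclosed defect, so the final angle is initial + defects (mod 2*pi)
final angle = (19/12)*pi + pi/12 = (5/3)*pi (mod 2*pi)


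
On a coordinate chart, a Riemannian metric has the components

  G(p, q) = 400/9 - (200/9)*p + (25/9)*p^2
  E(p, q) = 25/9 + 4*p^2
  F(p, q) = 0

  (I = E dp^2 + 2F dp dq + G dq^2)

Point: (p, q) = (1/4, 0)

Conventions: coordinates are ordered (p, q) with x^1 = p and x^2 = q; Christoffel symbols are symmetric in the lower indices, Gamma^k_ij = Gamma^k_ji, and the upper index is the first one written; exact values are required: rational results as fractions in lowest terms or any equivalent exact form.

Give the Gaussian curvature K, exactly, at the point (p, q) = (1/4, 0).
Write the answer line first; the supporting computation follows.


Answer: K = -1728/59405

E = 109/36, F = 0, G = 625/16, EG - F^2 = 68125/576 at the point
E_p = 2, E_q = 0, F_p = 0, F_q = 0, G_p = -125/6, G_q = 0
E_qq = 0, F_pq = 0, G_pp = 50/9
Brioschi: K = (det M1 - det M2) / (EG - F^2)^2 with the standard first/second-derivative matrices M1, M2.
M1 = [[-E_qq/2 + F_pq - G_pp/2, E_p/2, F_p - E_q/2], [F_q - G_p/2, E, F], [G_q/2, F, G]] = [[-25/9, 1, 0], [125/12, 109/36, 0], [0, 0, 625/16]]; det M1 = -953125/1296
M2 = [[0, E_q/2, G_p/2], [E_q/2, E, F], [G_p/2, F, G]] = [[0, 0, -125/12], [0, 109/36, 0], [-125/12, 0, 625/16]]; det M2 = -1703125/5184
det M1 - det M2 = -78125/192; K = -78125/192 / (68125/576)^2 = -1728/59405


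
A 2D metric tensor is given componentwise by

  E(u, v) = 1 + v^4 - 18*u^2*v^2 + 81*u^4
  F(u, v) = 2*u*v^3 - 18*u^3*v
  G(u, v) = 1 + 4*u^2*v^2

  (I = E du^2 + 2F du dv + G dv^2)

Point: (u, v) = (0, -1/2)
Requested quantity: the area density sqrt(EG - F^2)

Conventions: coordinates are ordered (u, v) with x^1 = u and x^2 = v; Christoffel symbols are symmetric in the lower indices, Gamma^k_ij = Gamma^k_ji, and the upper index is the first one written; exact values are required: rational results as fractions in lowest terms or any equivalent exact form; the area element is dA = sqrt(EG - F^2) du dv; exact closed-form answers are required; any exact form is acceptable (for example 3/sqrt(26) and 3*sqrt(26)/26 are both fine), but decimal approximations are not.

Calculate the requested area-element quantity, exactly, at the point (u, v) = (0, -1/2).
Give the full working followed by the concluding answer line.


E = 17/16, F = 0, G = 1; EG - F^2 = 17/16

Answer: sqrt(EG - F^2) = sqrt(17)/4


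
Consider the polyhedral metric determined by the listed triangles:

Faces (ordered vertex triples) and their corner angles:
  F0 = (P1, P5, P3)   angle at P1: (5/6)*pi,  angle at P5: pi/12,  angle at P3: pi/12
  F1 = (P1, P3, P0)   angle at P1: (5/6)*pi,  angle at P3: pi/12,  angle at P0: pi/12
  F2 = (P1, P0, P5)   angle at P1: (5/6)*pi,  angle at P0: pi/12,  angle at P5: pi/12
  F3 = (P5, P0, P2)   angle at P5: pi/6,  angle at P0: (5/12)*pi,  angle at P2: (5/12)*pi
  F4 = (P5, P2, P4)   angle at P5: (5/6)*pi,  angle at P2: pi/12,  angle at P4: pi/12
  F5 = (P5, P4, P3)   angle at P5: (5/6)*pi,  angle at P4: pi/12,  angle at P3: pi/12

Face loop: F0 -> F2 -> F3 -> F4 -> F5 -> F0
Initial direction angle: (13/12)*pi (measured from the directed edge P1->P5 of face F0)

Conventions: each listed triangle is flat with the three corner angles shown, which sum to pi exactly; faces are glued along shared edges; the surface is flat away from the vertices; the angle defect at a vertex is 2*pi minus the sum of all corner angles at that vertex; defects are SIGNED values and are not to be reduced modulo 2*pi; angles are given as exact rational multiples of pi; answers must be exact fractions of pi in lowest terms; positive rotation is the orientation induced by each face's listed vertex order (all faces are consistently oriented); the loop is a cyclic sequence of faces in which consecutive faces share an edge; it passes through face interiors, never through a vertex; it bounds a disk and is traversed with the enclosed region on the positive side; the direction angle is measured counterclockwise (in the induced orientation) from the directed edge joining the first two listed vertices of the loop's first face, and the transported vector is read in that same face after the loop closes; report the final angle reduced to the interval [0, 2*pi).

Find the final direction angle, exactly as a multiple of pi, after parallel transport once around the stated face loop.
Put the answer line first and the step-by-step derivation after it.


Answer: final direction angle = (13/12)*pi

enclosed vertex P5: corner angles sum to 2*pi, defect = 2*pi - 2*pi = 0
by Gauss-Bonnet the loop rotates the vector by the enclosed defect sum (positive orientation, mod 2*pi)
final angle = (13/12)*pi + 0 = (13/12)*pi (mod 2*pi)


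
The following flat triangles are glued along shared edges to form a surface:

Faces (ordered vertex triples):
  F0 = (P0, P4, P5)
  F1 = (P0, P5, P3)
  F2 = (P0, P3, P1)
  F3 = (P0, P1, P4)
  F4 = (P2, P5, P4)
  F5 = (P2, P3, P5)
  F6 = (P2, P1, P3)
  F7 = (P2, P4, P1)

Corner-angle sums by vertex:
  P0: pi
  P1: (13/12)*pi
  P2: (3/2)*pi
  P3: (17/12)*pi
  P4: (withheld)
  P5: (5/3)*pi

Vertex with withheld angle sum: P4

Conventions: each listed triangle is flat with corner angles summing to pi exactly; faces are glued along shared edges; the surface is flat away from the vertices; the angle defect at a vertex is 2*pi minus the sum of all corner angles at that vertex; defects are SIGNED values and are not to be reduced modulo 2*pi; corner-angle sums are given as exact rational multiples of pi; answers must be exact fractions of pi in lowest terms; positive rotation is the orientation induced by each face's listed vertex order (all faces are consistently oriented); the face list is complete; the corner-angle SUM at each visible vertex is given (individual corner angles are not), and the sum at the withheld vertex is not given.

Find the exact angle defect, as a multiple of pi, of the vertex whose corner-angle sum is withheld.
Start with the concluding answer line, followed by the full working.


Answer: defect(P4) = (2/3)*pi

V = 6, E = 12, F = 8; chi = V - E + F = 2
Gauss-Bonnet: total defect = 2*pi*chi = 4*pi; visible defects sum to (10/3)*pi


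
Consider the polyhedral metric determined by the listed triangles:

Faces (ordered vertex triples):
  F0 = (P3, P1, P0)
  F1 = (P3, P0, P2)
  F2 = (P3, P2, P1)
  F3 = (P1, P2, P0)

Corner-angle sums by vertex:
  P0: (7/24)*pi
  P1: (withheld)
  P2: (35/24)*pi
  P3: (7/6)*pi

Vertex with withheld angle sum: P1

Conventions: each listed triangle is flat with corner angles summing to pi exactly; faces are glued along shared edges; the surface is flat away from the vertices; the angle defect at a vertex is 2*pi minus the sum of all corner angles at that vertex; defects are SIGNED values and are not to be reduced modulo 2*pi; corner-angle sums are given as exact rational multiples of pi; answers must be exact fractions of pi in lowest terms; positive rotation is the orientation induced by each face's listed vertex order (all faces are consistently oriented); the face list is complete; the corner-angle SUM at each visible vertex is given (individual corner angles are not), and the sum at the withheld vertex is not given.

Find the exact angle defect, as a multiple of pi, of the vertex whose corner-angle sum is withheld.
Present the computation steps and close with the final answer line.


V = 4, E = 6, F = 4; chi = V - E + F = 2
Gauss-Bonnet: total defect = 2*pi*chi = 4*pi; visible defects sum to (37/12)*pi

Answer: defect(P1) = (11/12)*pi


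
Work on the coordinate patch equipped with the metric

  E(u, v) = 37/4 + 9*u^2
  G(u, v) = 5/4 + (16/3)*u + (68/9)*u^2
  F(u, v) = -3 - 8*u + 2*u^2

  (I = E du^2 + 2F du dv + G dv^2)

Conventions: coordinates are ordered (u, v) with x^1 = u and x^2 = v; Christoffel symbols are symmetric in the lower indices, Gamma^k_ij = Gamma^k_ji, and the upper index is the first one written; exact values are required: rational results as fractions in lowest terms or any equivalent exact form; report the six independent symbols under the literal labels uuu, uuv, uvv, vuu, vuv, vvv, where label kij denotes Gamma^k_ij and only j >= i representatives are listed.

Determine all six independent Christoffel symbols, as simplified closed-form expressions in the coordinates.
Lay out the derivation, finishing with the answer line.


E = 37/4 + 9*u^2; F = -3 - 8*u + 2*u^2; G = 5/4 + (16/3)*u + (68/9)*u^2
Gamma^k_ij = (1/2) g^{kl} (d_i g_jl + d_j g_il - d_l g_ij), with g^inv = (1/(EG-F^2)) [[G, -F], [-F, E]]
first partials: E_u = 18*u, E_v = 0, F_u = -8 + 4*u, F_v = 0, G_u = 16/3 + (136/9)*u, G_v = 0
D = EG - F^2 = 41/16 + (4/3)*u + (1049/36)*u^2 + 80*u^3 + 64*u^4
expanded: Gamma^u_uu = (G E_u - 2F F_u + F E_v)/(2D), Gamma^u_uv = (G E_v - F G_u)/(2D), Gamma^u_vv = (2G F_v - G G_u - F G_v)/(2D), Gamma^v_uu = (2E F_u - E E_v - F E_u)/(2D), Gamma^v_uv = (E G_u - F E_v)/(2D), Gamma^v_vv = (E G_v - 2F F_v + F G_u)/(2D); substitute and cancel common factors

Answer: Gamma_uuu = (8640*u^3 + 13824*u^2 - 5868*u - 3456)/(9216*u^4 + 11520*u^3 + 4196*u^2 + 192*u + 369), Gamma_uuv = (-2176*u^3 + 7936*u^2 + 6336*u + 1152)/(9216*u^4 + 11520*u^3 + 4196*u^2 + 192*u + 369), Gamma_uvv = (-73984*u^3 - 78336*u^2 - 30672*u - 4320)/(82944*u^4 + 103680*u^3 + 37764*u^2 + 1728*u + 3321), Gamma_vuu = (2592*u^3 + 9216*u - 10656)/(9216*u^4 + 11520*u^3 + 4196*u^2 + 192*u + 369), Gamma_vuv = (9792*u^3 + 3456*u^2 + 10064*u + 3552)/(9216*u^4 + 11520*u^3 + 4196*u^2 + 192*u + 369), Gamma_vvv = (2176*u^3 - 7936*u^2 - 6336*u - 1152)/(9216*u^4 + 11520*u^3 + 4196*u^2 + 192*u + 369)
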